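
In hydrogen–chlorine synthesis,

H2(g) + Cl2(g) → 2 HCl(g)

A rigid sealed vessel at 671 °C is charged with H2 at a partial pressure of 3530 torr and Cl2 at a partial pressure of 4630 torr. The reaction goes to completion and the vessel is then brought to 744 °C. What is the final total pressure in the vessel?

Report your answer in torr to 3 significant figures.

With V and T fixed, P_i ∝ n_i, so the mole ratios apply directly to partial pressures at 671 °C.
P(Cl2) required for 3530 torr of H2 = (1/1) × 3530 = 3530 torr; available 4630 torr, so H2 is limiting.
P(Cl2) remaining = 4630 − (1/1) × 3530 = 1100 torr
P(gaseous products) = (2)/1 × 3530 = 7060 torr
P_total at 671 °C = 1100 + 7060 = 8160 torr
Scaling to 744 °C: P = 8160 × 1017.15/944.15 = 8791 torr

8790 torr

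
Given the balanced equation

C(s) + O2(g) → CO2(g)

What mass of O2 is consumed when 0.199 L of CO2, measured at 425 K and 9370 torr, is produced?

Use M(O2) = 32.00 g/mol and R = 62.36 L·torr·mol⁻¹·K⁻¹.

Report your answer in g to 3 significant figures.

2.25 g

n(CO2) = PV/RT = (9370 × 0.199) / (62.36 × 425) = 0.07036 mol
n(O2) = (1/1) × 0.07036 = 0.07036 mol
m(O2) = 0.07036 × 32.00 = 2.252 g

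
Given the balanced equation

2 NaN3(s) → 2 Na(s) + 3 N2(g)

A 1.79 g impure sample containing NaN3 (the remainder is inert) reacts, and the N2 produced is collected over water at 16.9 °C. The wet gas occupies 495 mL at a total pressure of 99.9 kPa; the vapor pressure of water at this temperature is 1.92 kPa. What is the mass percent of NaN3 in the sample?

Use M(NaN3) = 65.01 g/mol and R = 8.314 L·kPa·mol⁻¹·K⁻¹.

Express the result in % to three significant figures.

P(N2) = 99.9 − 1.92 = 97.98 kPa
n(N2) = PV/RT = (97.98 × 0.4950) / (8.314 × 290.05) = 0.02011 mol
n(NaN3) = (2/3) × 0.02011 = 0.01341 mol
m(NaN3) = 0.01341 × 65.01 = 0.8718 g
%NaN3 = 0.8718 / 1.79 × 100 = 48.70%

48.7 %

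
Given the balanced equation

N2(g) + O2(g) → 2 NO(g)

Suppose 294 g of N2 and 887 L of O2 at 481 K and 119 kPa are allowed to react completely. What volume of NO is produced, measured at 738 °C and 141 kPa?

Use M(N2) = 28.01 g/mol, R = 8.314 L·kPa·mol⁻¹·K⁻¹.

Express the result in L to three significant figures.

n(N2) = 294 / 28.01 = 10.50 mol
n(O2) = PV/RT = (119 × 887) / (8.314 × 481) = 26.39 mol
For 10.50 mol N2, stoichiometry requires (1/1) × 10.50 = 10.50 mol O2; 26.39 mol is available, so N2 is limiting.
n(NO) = (2/1) × 10.50 = 21.00 mol
V(NO) = nRT/P = 21.00 × 8.314 × 1011.15 / 141 = 1252 L

1250 L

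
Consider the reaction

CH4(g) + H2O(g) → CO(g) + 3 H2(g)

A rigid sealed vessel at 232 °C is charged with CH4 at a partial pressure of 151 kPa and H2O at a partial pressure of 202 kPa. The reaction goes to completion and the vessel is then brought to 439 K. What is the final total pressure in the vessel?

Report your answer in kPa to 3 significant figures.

569 kPa

Because the vessel is rigid and T is held at 232 °C, work the stoichiometry in partial pressures (P_i = n_iRT/V).
P(H2O) required for 151 kPa of CH4 = (1/1) × 151 = 151.0 kPa; available 202 kPa, so CH4 is limiting.
P(H2O) remaining = 202 − (1/1) × 151 = 51.00 kPa
P(gaseous products) = (1+3)/1 × 151 = 604.0 kPa
P_total at 232 °C = 51.00 + 604.0 = 655.0 kPa
Scaling to 439 K: P = 655.0 × 439/505.15 = 569.2 kPa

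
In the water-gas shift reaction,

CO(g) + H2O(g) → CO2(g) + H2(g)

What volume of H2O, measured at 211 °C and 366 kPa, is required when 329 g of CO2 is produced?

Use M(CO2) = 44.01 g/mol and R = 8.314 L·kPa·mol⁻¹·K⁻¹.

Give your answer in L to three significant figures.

82.2 L

n(CO2) = 329.0 / 44.01 = 7.476 mol
n(H2O) = (1/1) × 7.476 = 7.476 mol
V = nRT/P = 7.476 × 8.314 × 484.15 / 366 = 82.22 L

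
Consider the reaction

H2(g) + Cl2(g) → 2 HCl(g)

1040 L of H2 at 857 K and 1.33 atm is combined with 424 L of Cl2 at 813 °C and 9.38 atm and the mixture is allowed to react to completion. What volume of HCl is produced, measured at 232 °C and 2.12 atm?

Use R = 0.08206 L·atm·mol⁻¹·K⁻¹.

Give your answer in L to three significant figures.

769 L

n(H2) = PV/RT = (1.33 × 1040) / (0.08206 × 857) = 19.67 mol
n(Cl2) = PV/RT = (9.38 × 424) / (0.08206 × 1086.15) = 44.62 mol
For 19.67 mol H2, stoichiometry requires (1/1) × 19.67 = 19.67 mol Cl2; 44.62 mol is available, so H2 is limiting.
n(HCl) = (2/1) × 19.67 = 39.34 mol
V(HCl) = nRT/P = 39.34 × 0.08206 × 505.15 / 2.12 = 769.2 L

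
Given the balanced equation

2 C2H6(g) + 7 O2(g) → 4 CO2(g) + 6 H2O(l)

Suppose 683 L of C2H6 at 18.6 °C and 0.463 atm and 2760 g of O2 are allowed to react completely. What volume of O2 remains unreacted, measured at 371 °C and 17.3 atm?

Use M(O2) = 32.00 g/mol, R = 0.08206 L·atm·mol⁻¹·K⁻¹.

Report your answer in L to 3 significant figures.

n(C2H6) = PV/RT = (0.463 × 683) / (0.08206 × 291.75) = 13.21 mol
n(O2) = 2760 / 32.00 = 86.25 mol
For 13.21 mol C2H6, stoichiometry requires (7/2) × 13.21 = 46.23 mol O2; 86.25 mol is available, so C2H6 is limiting.
n(O2) consumed = (7/2) × 13.21 = 46.23 mol; remaining = 86.25 − 46.23 = 40.02 mol
V(O2) = nRT/P = 40.02 × 0.08206 × 644.15 / 17.3 = 122.3 L

122 L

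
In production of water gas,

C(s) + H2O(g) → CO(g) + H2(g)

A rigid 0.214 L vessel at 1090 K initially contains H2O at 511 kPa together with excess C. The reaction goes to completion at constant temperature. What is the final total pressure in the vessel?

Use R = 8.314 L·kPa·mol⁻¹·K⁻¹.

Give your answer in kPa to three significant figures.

Since T and V are fixed, P_final/P_initial = n_final/n_initial = 2/1.
P_final = (2/1) × 511 = 1022 kPa

1020 kPa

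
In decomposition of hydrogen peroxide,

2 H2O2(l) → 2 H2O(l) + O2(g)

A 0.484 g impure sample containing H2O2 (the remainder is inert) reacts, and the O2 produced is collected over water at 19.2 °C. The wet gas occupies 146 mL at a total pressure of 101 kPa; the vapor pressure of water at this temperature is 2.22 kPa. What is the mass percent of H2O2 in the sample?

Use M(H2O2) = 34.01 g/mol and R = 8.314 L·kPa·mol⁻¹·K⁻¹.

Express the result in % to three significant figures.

P(O2) = 101 − 2.22 = 98.78 kPa
n(O2) = PV/RT = (98.78 × 0.1460) / (8.314 × 292.35) = 0.005933 mol
n(H2O2) = (2/1) × 0.005933 = 0.01187 mol
m(H2O2) = 0.01187 × 34.01 = 0.4037 g
%H2O2 = 0.4037 / 0.484 × 100 = 83.41%

83.4 %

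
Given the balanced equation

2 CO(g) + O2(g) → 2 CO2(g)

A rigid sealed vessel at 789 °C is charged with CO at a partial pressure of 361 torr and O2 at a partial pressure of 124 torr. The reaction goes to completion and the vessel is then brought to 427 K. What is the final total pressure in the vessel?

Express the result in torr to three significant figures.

145 torr

With V and T fixed, P_i ∝ n_i, so the mole ratios apply directly to partial pressures at 789 °C.
P(O2) required for 361 torr of CO = (1/2) × 361 = 180.5 torr; available 124 torr, so O2 is limiting.
P(CO) remaining = 361 − (2/1) × 124 = 113.0 torr
P(gaseous products) = (2)/1 × 124 = 248.0 torr
P_total at 789 °C = 113.0 + 248.0 = 361.0 torr
Scaling to 427 K: P = 361.0 × 427/1062.15 = 145.1 torr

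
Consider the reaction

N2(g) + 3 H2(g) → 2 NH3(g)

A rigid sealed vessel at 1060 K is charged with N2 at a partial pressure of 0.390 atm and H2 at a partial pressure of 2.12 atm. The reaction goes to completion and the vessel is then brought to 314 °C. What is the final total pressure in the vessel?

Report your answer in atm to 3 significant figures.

0.958 atm

Because the vessel is rigid and T is held at 1060 K, work the stoichiometry in partial pressures (P_i = n_iRT/V).
P(H2) required for 0.390 atm of N2 = (3/1) × 0.390 = 1.170 atm; available 2.12 atm, so N2 is limiting.
P(H2) remaining = 2.12 − (3/1) × 0.390 = 0.9500 atm
P(gaseous products) = (2)/1 × 0.390 = 0.7800 atm
P_total at 1060 K = 0.9500 + 0.7800 = 1.730 atm
Scaling to 314 °C: P = 1.730 × 587.15/1060 = 0.9583 atm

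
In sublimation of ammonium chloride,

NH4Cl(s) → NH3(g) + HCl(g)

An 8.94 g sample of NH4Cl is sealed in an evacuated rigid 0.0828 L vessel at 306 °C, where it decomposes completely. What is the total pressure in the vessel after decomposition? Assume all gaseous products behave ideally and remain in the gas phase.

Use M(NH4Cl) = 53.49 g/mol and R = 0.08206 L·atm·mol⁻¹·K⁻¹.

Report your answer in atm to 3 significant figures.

n(NH4Cl) = 8.94 / 53.49 = 0.1671 mol
n(gas produced) = (2/1) × 0.1671 = 0.3342 mol
P = nRT/V = 0.3342 × 0.08206 × 579.15 / 0.0828 = 191.8 atm

192 atm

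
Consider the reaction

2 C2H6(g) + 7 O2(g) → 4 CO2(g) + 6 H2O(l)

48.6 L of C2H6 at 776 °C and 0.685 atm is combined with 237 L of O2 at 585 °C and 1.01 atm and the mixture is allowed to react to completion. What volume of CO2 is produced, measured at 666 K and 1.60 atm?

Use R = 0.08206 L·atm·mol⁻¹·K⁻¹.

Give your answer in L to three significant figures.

n(C2H6) = PV/RT = (0.685 × 48.6) / (0.08206 × 1049.15) = 0.3867 mol
n(O2) = PV/RT = (1.01 × 237) / (0.08206 × 858.15) = 3.399 mol
For 0.3867 mol C2H6, stoichiometry requires (7/2) × 0.3867 = 1.353 mol O2; 3.399 mol is available, so C2H6 is limiting.
n(CO2) = (4/2) × 0.3867 = 0.7734 mol
V(CO2) = nRT/P = 0.7734 × 0.08206 × 666 / 1.60 = 26.42 L

26.4 L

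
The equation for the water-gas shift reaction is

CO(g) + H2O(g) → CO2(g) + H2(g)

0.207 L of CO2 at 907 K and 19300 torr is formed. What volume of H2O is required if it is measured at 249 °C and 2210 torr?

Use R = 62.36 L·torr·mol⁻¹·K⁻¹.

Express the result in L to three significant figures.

1.04 L

n(CO2) = PV/RT = (19300 × 0.207) / (62.36 × 907) = 0.07063 mol
n(H2O) = (1/1) × 0.07063 = 0.07063 mol
V = nRT/P = 0.07063 × 62.36 × 522.15 / 2210 = 1.041 L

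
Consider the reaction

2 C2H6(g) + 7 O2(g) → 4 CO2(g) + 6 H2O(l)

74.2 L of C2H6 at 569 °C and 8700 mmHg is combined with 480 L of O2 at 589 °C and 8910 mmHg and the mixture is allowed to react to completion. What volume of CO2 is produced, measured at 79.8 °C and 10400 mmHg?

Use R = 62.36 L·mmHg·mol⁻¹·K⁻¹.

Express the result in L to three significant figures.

n(C2H6) = PV/RT = (8700 × 74.2) / (62.36 × 842.15) = 12.29 mol
n(O2) = PV/RT = (8910 × 480) / (62.36 × 862.15) = 79.55 mol
For 12.29 mol C2H6, stoichiometry requires (7/2) × 12.29 = 43.02 mol O2; 79.55 mol is available, so C2H6 is limiting.
n(CO2) = (4/2) × 12.29 = 24.58 mol
V(CO2) = nRT/P = 24.58 × 62.36 × 352.95 / 10400 = 52.02 L

52.0 L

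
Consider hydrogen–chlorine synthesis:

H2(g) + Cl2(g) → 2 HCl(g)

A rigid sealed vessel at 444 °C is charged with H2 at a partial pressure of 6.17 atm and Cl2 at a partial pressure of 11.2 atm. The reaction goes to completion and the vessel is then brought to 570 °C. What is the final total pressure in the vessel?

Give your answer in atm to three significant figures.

20.4 atm

With V and T fixed, P_i ∝ n_i, so the mole ratios apply directly to partial pressures at 444 °C.
P(Cl2) required for 6.17 atm of H2 = (1/1) × 6.17 = 6.170 atm; available 11.2 atm, so H2 is limiting.
P(Cl2) remaining = 11.2 − (1/1) × 6.17 = 5.030 atm
P(gaseous products) = (2)/1 × 6.17 = 12.34 atm
P_total at 444 °C = 5.030 + 12.34 = 17.37 atm
Scaling to 570 °C: P = 17.37 × 843.15/717.15 = 20.42 atm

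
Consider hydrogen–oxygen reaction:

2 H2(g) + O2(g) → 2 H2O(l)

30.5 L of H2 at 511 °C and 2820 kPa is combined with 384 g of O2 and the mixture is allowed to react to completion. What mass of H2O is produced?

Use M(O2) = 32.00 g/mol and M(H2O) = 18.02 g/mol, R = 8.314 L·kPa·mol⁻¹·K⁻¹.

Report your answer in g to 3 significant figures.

238 g

n(H2) = PV/RT = (2820 × 30.5) / (8.314 × 784.15) = 13.19 mol
n(O2) = 384 / 32.00 = 12.00 mol
For 13.19 mol H2, stoichiometry requires (1/2) × 13.19 = 6.595 mol O2; 12.00 mol is available, so H2 is limiting.
n(H2O) = (2/2) × 13.19 = 13.19 mol
m(H2O) = 13.19 × 18.02 = 237.7 g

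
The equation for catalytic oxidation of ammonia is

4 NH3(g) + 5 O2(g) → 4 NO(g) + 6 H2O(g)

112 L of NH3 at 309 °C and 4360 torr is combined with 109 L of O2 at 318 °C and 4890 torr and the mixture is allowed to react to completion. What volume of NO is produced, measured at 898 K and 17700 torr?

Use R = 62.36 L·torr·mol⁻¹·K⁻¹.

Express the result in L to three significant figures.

n(NH3) = PV/RT = (4360 × 112) / (62.36 × 582.15) = 13.45 mol
n(O2) = PV/RT = (4890 × 109) / (62.36 × 591.15) = 14.46 mol
For 13.45 mol NH3, stoichiometry requires (5/4) × 13.45 = 16.81 mol O2; 14.46 mol is available, so O2 is limiting.
n(NO) = (4/5) × 14.46 = 11.57 mol
V(NO) = nRT/P = 11.57 × 62.36 × 898 / 17700 = 36.61 L

36.6 L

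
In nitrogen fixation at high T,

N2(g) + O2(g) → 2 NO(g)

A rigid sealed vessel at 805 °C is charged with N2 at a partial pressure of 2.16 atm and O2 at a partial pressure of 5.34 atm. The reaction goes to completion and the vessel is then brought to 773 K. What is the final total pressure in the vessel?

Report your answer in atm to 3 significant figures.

At constant V, partial pressures at 805 °C are proportional to moles, so apply stoichiometry directly to pressures.
P(O2) required for 2.16 atm of N2 = (1/1) × 2.16 = 2.160 atm; available 5.34 atm, so N2 is limiting.
P(O2) remaining = 5.34 − (1/1) × 2.16 = 3.180 atm
P(gaseous products) = (2)/1 × 2.16 = 4.320 atm
P_total at 805 °C = 3.180 + 4.320 = 7.500 atm
Scaling to 773 K: P = 7.500 × 773/1078.15 = 5.377 atm

5.38 atm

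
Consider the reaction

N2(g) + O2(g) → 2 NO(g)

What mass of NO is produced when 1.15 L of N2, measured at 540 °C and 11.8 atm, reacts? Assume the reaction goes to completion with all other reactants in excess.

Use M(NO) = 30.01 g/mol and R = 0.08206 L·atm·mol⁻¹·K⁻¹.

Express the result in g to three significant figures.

12.2 g

n(N2) = PV/RT = (11.8 × 1.15) / (0.08206 × 813.15) = 0.2034 mol
n(NO) = (2/1) × 0.2034 = 0.4068 mol
m(NO) = 0.4068 × 30.01 = 12.21 g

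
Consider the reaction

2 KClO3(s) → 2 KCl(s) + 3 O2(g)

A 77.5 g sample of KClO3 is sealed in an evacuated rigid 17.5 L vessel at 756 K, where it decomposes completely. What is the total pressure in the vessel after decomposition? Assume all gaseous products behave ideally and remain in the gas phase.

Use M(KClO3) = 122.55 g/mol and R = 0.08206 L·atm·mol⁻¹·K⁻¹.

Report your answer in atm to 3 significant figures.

3.36 atm

n(KClO3) = 77.5 / 122.55 = 0.6324 mol
n(gas produced) = (3/2) × 0.6324 = 0.9486 mol
P = nRT/V = 0.9486 × 0.08206 × 756 / 17.5 = 3.363 atm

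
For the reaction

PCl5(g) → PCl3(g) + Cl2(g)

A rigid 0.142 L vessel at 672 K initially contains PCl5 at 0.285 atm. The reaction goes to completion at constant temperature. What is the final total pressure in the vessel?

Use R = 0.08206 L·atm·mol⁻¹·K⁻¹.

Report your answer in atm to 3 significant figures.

At constant T and V, P ∝ n(gas): 1 mol gas → 2 mol gas.
P_final = (2/1) × 0.285 = 0.5700 atm

0.570 atm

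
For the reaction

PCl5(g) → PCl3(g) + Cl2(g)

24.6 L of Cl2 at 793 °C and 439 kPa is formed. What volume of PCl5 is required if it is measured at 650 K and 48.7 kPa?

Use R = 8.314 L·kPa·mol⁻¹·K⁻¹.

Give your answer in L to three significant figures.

n(Cl2) = PV/RT = (439 × 24.6) / (8.314 × 1066.15) = 1.218 mol
n(PCl5) = (1/1) × 1.218 = 1.218 mol
V = nRT/P = 1.218 × 8.314 × 650 / 48.7 = 135.2 L

135 L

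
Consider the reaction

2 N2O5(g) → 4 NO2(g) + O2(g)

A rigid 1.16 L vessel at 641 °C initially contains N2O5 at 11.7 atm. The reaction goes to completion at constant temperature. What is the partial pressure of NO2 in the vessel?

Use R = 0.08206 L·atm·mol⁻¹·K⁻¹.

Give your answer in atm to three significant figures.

n(N2O5)₀ = PV/RT = (11.7 × 1.16) / (0.08206 × 914.15) = 0.1809 mol
n(NO2) = (4/2) × 0.1809 = 0.3618 mol
P(NO2) = nRT/V = 0.3618 × 0.08206 × 914.15 / 1.16 = 23.40 atm

23.4 atm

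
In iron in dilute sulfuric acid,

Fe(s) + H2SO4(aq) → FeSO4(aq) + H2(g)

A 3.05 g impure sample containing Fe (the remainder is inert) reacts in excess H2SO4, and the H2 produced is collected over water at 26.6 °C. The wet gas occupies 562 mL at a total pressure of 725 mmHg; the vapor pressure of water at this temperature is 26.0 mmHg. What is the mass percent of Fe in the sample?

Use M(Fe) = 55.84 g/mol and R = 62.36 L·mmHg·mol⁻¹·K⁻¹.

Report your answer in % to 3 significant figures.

38.5 %

P(H2) = 725 − 26.0 = 699.0 mmHg
n(H2) = PV/RT = (699.0 × 0.5620) / (62.36 × 299.75) = 0.02102 mol
n(Fe) = (1/1) × 0.02102 = 0.02102 mol
m(Fe) = 0.02102 × 55.84 = 1.174 g
%Fe = 1.174 / 3.05 × 100 = 38.49%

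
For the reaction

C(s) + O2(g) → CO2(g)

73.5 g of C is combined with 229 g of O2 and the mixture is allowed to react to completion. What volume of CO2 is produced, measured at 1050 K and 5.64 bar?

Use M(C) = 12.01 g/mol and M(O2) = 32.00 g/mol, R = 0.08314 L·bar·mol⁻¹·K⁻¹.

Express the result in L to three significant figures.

n(C) = 73.5 / 12.01 = 6.120 mol
n(O2) = 229 / 32.00 = 7.156 mol
For 6.120 mol C, stoichiometry requires (1/1) × 6.120 = 6.120 mol O2; 7.156 mol is available, so C is limiting.
n(CO2) = (1/1) × 6.120 = 6.120 mol
V(CO2) = nRT/P = 6.120 × 0.08314 × 1050 / 5.64 = 94.73 L

94.7 L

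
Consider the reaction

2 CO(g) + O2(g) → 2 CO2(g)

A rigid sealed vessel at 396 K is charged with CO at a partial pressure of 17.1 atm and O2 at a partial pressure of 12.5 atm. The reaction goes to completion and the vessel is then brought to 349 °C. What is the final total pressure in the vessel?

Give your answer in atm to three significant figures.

33.1 atm

At constant V, partial pressures at 396 K are proportional to moles, so apply stoichiometry directly to pressures.
P(O2) required for 17.1 atm of CO = (1/2) × 17.1 = 8.550 atm; available 12.5 atm, so CO is limiting.
P(O2) remaining = 12.5 − (1/2) × 17.1 = 3.950 atm
P(gaseous products) = (2)/2 × 17.1 = 17.10 atm
P_total at 396 K = 3.950 + 17.10 = 21.05 atm
Scaling to 349 °C: P = 21.05 × 622.15/396 = 33.07 atm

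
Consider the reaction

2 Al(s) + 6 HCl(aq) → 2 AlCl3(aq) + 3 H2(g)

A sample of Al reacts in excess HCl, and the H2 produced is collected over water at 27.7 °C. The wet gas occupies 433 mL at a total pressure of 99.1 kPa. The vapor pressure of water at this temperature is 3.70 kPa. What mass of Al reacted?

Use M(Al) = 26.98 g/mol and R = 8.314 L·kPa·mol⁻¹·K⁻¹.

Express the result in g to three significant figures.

0.297 g

P(H2) = 99.1 − 3.70 = 95.40 kPa
n(H2) = PV/RT = (95.40 × 0.4330) / (8.314 × 300.85) = 0.01651 mol
n(Al) = (2/3) × 0.01651 = 0.01101 mol
m(Al) = 0.01101 × 26.98 = 0.2970 g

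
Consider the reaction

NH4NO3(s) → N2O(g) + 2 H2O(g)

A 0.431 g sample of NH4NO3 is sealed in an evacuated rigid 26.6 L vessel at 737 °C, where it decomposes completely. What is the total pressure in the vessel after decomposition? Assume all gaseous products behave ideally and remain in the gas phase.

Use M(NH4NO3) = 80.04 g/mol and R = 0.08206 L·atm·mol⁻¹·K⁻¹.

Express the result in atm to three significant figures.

n(NH4NO3) = 0.431 / 80.04 = 0.005385 mol
n(gas produced) = (3/1) × 0.005385 = 0.01615 mol
P = nRT/V = 0.01615 × 0.08206 × 1010.15 / 26.6 = 0.05033 atm

0.0503 atm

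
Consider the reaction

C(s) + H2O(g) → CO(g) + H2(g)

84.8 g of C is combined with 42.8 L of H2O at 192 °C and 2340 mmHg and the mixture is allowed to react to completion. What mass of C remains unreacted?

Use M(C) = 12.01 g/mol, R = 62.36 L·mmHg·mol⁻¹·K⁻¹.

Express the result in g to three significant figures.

43.3 g

n(C) = 84.8 / 12.01 = 7.061 mol
n(H2O) = PV/RT = (2340 × 42.8) / (62.36 × 465.15) = 3.453 mol
For 7.061 mol C, stoichiometry requires (1/1) × 7.061 = 7.061 mol H2O; 3.453 mol is available, so H2O is limiting.
n(C) consumed = (1/1) × 3.453 = 3.453 mol; remaining = 7.061 − 3.453 = 3.608 mol
m(C) = 3.608 × 12.01 = 43.33 g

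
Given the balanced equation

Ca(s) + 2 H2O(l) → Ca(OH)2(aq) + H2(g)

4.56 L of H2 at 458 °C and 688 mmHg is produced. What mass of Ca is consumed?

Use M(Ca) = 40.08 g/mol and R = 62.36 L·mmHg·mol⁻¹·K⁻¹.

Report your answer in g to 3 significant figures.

n(H2) = PV/RT = (688 × 4.56) / (62.36 × 731.15) = 0.06881 mol
n(Ca) = (1/1) × 0.06881 = 0.06881 mol
m(Ca) = 0.06881 × 40.08 = 2.758 g

2.76 g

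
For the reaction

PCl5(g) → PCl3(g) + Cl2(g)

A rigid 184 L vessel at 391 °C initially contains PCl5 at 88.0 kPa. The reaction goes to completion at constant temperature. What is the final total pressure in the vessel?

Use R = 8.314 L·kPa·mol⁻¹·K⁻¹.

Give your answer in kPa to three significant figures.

176 kPa

Since T and V are fixed, P_final/P_initial = n_final/n_initial = 2/1.
P_final = (2/1) × 88.0 = 176.0 kPa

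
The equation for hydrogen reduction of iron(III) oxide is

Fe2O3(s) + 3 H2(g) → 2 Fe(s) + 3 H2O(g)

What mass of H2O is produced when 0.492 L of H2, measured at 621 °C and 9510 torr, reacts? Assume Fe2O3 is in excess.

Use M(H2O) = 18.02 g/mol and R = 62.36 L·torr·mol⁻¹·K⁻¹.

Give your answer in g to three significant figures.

n(H2) = PV/RT = (9510 × 0.492) / (62.36 × 894.15) = 0.08391 mol
n(H2O) = (3/3) × 0.08391 = 0.08391 mol
m(H2O) = 0.08391 × 18.02 = 1.512 g

1.51 g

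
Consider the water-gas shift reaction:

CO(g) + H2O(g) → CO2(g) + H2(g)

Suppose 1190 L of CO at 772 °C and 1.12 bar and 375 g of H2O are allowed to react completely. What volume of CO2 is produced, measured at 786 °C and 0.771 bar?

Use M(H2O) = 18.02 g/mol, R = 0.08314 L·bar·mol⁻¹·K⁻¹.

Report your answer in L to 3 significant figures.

1750 L

n(CO) = PV/RT = (1.12 × 1190) / (0.08314 × 1045.15) = 15.34 mol
n(H2O) = 375 / 18.02 = 20.81 mol
For 15.34 mol CO, stoichiometry requires (1/1) × 15.34 = 15.34 mol H2O; 20.81 mol is available, so CO is limiting.
n(CO2) = (1/1) × 15.34 = 15.34 mol
V(CO2) = nRT/P = 15.34 × 0.08314 × 1059.15 / 0.771 = 1752 L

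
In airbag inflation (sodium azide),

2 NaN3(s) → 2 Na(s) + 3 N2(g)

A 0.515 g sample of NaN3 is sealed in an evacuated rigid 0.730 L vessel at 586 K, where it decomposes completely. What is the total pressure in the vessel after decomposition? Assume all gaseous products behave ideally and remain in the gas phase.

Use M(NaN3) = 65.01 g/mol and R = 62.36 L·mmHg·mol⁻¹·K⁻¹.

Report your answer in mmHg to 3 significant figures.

595 mmHg

n(NaN3) = 0.515 / 65.01 = 0.007922 mol
n(gas produced) = (3/2) × 0.007922 = 0.01188 mol
P = nRT/V = 0.01188 × 62.36 × 586 / 0.730 = 594.7 mmHg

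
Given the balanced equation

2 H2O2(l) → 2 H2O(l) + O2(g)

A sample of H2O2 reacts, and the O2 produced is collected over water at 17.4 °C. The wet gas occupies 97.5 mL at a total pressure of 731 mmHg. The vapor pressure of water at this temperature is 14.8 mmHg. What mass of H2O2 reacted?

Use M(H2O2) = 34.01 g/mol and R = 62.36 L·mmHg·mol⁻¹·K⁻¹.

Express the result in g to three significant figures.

P(O2) = 731 − 14.8 = 716.2 mmHg
n(O2) = PV/RT = (716.2 × 0.09750) / (62.36 × 290.55) = 0.003854 mol
n(H2O2) = (2/1) × 0.003854 = 0.007708 mol
m(H2O2) = 0.007708 × 34.01 = 0.2621 g

0.262 g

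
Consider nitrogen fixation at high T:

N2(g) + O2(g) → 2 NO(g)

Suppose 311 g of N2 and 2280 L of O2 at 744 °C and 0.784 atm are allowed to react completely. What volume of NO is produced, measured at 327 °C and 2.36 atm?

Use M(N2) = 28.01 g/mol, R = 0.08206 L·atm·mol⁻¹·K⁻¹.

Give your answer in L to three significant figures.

n(N2) = 311 / 28.01 = 11.10 mol
n(O2) = PV/RT = (0.784 × 2280) / (0.08206 × 1017.15) = 21.42 mol
For 11.10 mol N2, stoichiometry requires (1/1) × 11.10 = 11.10 mol O2; 21.42 mol is available, so N2 is limiting.
n(NO) = (2/1) × 11.10 = 22.20 mol
V(NO) = nRT/P = 22.20 × 0.08206 × 600.15 / 2.36 = 463.3 L

463 L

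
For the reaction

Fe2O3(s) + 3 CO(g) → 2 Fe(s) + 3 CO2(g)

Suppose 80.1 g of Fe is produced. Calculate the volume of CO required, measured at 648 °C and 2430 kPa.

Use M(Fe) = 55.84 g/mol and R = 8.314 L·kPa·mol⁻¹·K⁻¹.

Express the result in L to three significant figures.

n(Fe) = 80.10 / 55.84 = 1.434 mol
n(CO) = (3/2) × 1.434 = 2.151 mol
V = nRT/P = 2.151 × 8.314 × 921.15 / 2430 = 6.779 L

6.78 L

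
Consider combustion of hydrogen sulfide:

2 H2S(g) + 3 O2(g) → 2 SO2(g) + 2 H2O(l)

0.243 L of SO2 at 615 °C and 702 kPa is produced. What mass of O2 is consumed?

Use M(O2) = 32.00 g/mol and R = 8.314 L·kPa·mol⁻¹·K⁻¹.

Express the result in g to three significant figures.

n(SO2) = PV/RT = (702 × 0.243) / (8.314 × 888.15) = 0.02310 mol
n(O2) = (3/2) × 0.02310 = 0.03465 mol
m(O2) = 0.03465 × 32.00 = 1.109 g

1.11 g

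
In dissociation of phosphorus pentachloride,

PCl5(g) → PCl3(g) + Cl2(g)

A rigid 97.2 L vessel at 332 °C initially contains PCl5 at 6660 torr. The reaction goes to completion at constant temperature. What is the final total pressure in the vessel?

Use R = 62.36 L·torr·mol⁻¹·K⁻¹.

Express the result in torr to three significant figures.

13300 torr

At constant T and V, P ∝ n(gas): 1 mol gas → 2 mol gas.
P_final = (2/1) × 6660 = 13320 torr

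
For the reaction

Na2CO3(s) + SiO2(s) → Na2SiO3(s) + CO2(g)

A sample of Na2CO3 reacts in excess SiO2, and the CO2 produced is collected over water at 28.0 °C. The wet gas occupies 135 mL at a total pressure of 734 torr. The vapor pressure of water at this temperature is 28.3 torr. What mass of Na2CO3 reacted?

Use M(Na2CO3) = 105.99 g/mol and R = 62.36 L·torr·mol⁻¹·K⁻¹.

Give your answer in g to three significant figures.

P(CO2) = 734 − 28.3 = 705.7 torr
n(CO2) = PV/RT = (705.7 × 0.1350) / (62.36 × 301.15) = 0.005073 mol
n(Na2CO3) = (1/1) × 0.005073 = 0.005073 mol
m(Na2CO3) = 0.005073 × 105.99 = 0.5377 g

0.538 g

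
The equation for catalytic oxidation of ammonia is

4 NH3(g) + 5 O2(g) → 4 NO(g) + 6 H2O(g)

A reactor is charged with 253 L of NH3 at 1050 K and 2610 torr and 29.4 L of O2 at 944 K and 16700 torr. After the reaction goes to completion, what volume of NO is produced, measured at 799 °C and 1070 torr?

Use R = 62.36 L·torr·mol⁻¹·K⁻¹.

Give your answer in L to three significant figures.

417 L

n(NH3) = PV/RT = (2610 × 253) / (62.36 × 1050) = 10.08 mol
n(O2) = PV/RT = (16700 × 29.4) / (62.36 × 944) = 8.340 mol
For 10.08 mol NH3, stoichiometry requires (5/4) × 10.08 = 12.60 mol O2; 8.340 mol is available, so O2 is limiting.
n(NO) = (4/5) × 8.340 = 6.672 mol
V(NO) = nRT/P = 6.672 × 62.36 × 1072.15 / 1070 = 416.9 L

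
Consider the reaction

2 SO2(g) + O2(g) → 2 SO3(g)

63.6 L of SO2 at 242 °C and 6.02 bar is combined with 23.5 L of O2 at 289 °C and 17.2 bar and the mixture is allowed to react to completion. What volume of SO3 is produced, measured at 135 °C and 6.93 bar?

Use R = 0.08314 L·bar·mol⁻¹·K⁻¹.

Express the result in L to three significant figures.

n(SO2) = PV/RT = (6.02 × 63.6) / (0.08314 × 515.15) = 8.939 mol
n(O2) = PV/RT = (17.2 × 23.5) / (0.08314 × 562.15) = 8.648 mol
For 8.939 mol SO2, stoichiometry requires (1/2) × 8.939 = 4.470 mol O2; 8.648 mol is available, so SO2 is limiting.
n(SO3) = (2/2) × 8.939 = 8.939 mol
V(SO3) = nRT/P = 8.939 × 0.08314 × 408.15 / 6.93 = 43.77 L

43.8 L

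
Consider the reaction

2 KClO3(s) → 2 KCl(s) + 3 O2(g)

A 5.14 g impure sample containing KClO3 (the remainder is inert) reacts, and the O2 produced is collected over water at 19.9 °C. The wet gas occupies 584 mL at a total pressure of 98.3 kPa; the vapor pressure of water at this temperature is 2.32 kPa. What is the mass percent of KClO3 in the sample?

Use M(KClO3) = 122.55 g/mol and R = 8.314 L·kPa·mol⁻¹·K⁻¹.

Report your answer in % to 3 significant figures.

36.6 %

P(O2) = 98.3 − 2.32 = 95.98 kPa
n(O2) = PV/RT = (95.98 × 0.5840) / (8.314 × 293.05) = 0.02301 mol
n(KClO3) = (2/3) × 0.02301 = 0.01534 mol
m(KClO3) = 0.01534 × 122.55 = 1.880 g
%KClO3 = 1.880 / 5.14 × 100 = 36.58%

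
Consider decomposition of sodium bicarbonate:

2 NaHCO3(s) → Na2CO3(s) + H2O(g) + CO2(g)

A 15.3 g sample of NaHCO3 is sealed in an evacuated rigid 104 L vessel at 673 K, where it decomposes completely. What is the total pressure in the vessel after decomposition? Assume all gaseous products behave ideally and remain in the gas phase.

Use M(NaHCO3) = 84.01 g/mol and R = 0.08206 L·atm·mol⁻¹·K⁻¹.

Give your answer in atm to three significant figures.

n(NaHCO3) = 15.3 / 84.01 = 0.1821 mol
n(gas produced) = (2/2) × 0.1821 = 0.1821 mol
P = nRT/V = 0.1821 × 0.08206 × 673 / 104 = 0.09670 atm

0.0967 atm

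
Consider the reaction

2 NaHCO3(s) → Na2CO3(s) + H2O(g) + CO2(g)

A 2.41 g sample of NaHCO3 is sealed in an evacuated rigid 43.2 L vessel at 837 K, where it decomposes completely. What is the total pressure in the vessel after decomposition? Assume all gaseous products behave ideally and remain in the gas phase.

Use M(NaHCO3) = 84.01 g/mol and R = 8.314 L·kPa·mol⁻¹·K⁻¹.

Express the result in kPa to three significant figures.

4.62 kPa

n(NaHCO3) = 2.41 / 84.01 = 0.02869 mol
n(gas produced) = (2/2) × 0.02869 = 0.02869 mol
P = nRT/V = 0.02869 × 8.314 × 837 / 43.2 = 4.621 kPa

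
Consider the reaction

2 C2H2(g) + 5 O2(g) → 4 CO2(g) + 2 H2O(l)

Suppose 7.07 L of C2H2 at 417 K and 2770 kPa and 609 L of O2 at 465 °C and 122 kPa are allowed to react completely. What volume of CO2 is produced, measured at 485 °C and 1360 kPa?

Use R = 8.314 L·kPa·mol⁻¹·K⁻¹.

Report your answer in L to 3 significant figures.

44.9 L

n(C2H2) = PV/RT = (2770 × 7.07) / (8.314 × 417) = 5.649 mol
n(O2) = PV/RT = (122 × 609) / (8.314 × 738.15) = 12.11 mol
For 5.649 mol C2H2, stoichiometry requires (5/2) × 5.649 = 14.12 mol O2; 12.11 mol is available, so O2 is limiting.
n(CO2) = (4/5) × 12.11 = 9.688 mol
V(CO2) = nRT/P = 9.688 × 8.314 × 758.15 / 1360 = 44.90 L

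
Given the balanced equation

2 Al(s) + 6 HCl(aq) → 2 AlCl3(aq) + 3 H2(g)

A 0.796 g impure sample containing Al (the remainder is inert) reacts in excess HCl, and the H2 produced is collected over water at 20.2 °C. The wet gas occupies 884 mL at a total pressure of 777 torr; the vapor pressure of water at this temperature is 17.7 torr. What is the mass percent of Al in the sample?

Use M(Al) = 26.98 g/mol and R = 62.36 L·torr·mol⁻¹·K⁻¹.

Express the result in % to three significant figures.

P(H2) = 777 − 17.7 = 759.3 torr
n(H2) = PV/RT = (759.3 × 0.8840) / (62.36 × 293.35) = 0.03669 mol
n(Al) = (2/3) × 0.03669 = 0.02446 mol
m(Al) = 0.02446 × 26.98 = 0.6599 g
%Al = 0.6599 / 0.796 × 100 = 82.90%

82.9 %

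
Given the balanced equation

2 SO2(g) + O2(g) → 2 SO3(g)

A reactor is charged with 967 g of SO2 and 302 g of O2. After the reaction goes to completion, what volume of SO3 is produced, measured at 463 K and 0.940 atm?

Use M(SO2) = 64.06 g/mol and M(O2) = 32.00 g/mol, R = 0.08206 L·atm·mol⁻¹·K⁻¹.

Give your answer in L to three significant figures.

610 L

n(SO2) = 967 / 64.06 = 15.10 mol
n(O2) = 302 / 32.00 = 9.438 mol
For 15.10 mol SO2, stoichiometry requires (1/2) × 15.10 = 7.550 mol O2; 9.438 mol is available, so SO2 is limiting.
n(SO3) = (2/2) × 15.10 = 15.10 mol
V(SO3) = nRT/P = 15.10 × 0.08206 × 463 / 0.940 = 610.3 L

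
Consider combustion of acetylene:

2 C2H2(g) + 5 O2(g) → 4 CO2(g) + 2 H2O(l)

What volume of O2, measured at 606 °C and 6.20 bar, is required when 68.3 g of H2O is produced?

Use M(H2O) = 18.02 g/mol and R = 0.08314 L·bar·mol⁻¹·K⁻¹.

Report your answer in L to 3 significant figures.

112 L

n(H2O) = 68.30 / 18.02 = 3.790 mol
n(O2) = (5/2) × 3.790 = 9.475 mol
V = nRT/P = 9.475 × 0.08314 × 879.15 / 6.20 = 111.7 L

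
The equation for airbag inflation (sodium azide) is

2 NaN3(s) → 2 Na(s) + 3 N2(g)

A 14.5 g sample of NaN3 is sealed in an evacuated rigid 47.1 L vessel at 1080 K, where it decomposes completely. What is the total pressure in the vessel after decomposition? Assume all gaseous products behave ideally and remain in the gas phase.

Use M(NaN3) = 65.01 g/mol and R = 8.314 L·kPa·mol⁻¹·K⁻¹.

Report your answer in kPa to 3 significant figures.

n(NaN3) = 14.5 / 65.01 = 0.2230 mol
n(gas produced) = (3/2) × 0.2230 = 0.3345 mol
P = nRT/V = 0.3345 × 8.314 × 1080 / 47.1 = 63.77 kPa

63.8 kPa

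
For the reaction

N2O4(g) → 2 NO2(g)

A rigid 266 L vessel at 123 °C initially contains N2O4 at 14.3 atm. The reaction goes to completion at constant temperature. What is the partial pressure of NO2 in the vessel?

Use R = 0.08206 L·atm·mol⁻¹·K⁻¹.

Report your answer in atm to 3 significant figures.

n(N2O4)₀ = PV/RT = (14.3 × 266) / (0.08206 × 396.15) = 117.0 mol
n(NO2) = (2/1) × 117.0 = 234.0 mol
P(NO2) = nRT/V = 234.0 × 0.08206 × 396.15 / 266 = 28.60 atm

28.6 atm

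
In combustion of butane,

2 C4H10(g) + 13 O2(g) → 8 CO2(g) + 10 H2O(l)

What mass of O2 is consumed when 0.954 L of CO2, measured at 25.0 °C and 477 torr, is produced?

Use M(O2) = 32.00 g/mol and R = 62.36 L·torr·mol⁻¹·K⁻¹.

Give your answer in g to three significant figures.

n(CO2) = PV/RT = (477 × 0.954) / (62.36 × 298.15) = 0.02448 mol
n(O2) = (13/8) × 0.02448 = 0.03978 mol
m(O2) = 0.03978 × 32.00 = 1.273 g

1.27 g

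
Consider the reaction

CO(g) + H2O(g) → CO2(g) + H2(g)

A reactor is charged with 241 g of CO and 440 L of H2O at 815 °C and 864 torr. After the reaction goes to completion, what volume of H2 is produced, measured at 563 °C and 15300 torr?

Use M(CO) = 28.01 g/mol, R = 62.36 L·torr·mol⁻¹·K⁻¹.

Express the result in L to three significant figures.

n(CO) = 241 / 28.01 = 8.604 mol
n(H2O) = PV/RT = (864 × 440) / (62.36 × 1088.15) = 5.602 mol
For 8.604 mol CO, stoichiometry requires (1/1) × 8.604 = 8.604 mol H2O; 5.602 mol is available, so H2O is limiting.
n(H2) = (1/1) × 5.602 = 5.602 mol
V(H2) = nRT/P = 5.602 × 62.36 × 836.15 / 15300 = 19.09 L

19.1 L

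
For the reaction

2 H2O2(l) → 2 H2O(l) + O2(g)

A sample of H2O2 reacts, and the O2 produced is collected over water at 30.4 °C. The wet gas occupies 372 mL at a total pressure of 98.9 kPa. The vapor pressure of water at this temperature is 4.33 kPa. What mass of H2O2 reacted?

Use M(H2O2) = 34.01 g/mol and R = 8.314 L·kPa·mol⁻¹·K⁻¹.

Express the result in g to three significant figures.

P(O2) = 98.9 − 4.33 = 94.57 kPa
n(O2) = PV/RT = (94.57 × 0.3720) / (8.314 × 303.55) = 0.01394 mol
n(H2O2) = (2/1) × 0.01394 = 0.02788 mol
m(H2O2) = 0.02788 × 34.01 = 0.9482 g

0.948 g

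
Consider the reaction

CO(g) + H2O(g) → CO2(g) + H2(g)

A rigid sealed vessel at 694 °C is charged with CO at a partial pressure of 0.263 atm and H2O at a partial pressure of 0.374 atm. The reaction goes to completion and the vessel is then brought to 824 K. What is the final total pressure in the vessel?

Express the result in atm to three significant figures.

0.543 atm

Because the vessel is rigid and T is held at 694 °C, work the stoichiometry in partial pressures (P_i = n_iRT/V).
P(H2O) required for 0.263 atm of CO = (1/1) × 0.263 = 0.2630 atm; available 0.374 atm, so CO is limiting.
P(H2O) remaining = 0.374 − (1/1) × 0.263 = 0.1110 atm
P(gaseous products) = (1+1)/1 × 0.263 = 0.5260 atm
P_total at 694 °C = 0.1110 + 0.5260 = 0.6370 atm
Scaling to 824 K: P = 0.6370 × 824/967.15 = 0.5427 atm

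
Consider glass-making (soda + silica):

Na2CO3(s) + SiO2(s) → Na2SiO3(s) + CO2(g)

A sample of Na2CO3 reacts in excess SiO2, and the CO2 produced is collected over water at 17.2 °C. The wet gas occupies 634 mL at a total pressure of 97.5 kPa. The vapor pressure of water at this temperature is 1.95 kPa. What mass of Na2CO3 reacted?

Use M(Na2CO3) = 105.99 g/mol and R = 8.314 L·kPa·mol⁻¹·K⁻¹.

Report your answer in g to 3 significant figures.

P(CO2) = 97.5 − 1.95 = 95.55 kPa
n(CO2) = PV/RT = (95.55 × 0.6340) / (8.314 × 290.35) = 0.02510 mol
n(Na2CO3) = (1/1) × 0.02510 = 0.02510 mol
m(Na2CO3) = 0.02510 × 105.99 = 2.660 g

2.66 g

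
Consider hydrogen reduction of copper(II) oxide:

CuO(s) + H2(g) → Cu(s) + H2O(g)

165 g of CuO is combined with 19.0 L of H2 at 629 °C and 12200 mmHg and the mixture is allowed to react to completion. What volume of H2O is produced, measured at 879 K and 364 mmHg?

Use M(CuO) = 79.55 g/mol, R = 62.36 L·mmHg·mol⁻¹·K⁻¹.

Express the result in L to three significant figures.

312 L

n(CuO) = 165 / 79.55 = 2.074 mol
n(H2) = PV/RT = (12200 × 19.0) / (62.36 × 902.15) = 4.120 mol
For 2.074 mol CuO, stoichiometry requires (1/1) × 2.074 = 2.074 mol H2; 4.120 mol is available, so CuO is limiting.
n(H2O) = (1/1) × 2.074 = 2.074 mol
V(H2O) = nRT/P = 2.074 × 62.36 × 879 / 364 = 312.3 L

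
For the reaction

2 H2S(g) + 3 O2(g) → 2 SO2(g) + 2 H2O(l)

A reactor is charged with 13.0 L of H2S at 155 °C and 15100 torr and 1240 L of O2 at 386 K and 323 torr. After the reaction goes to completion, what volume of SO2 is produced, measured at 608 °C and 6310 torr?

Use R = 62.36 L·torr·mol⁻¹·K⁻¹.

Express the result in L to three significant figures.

64.0 L

n(H2S) = PV/RT = (15100 × 13.0) / (62.36 × 428.15) = 7.352 mol
n(O2) = PV/RT = (323 × 1240) / (62.36 × 386) = 16.64 mol
For 7.352 mol H2S, stoichiometry requires (3/2) × 7.352 = 11.03 mol O2; 16.64 mol is available, so H2S is limiting.
n(SO2) = (2/2) × 7.352 = 7.352 mol
V(SO2) = nRT/P = 7.352 × 62.36 × 881.15 / 6310 = 64.02 L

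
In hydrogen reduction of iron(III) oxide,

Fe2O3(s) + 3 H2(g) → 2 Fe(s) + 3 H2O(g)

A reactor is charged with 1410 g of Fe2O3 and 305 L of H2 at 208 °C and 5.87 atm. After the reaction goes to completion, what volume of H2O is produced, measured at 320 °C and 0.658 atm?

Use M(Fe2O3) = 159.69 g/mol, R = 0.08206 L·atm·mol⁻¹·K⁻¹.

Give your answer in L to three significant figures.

1960 L

n(Fe2O3) = 1410 / 159.69 = 8.830 mol
n(H2) = PV/RT = (5.87 × 305) / (0.08206 × 481.15) = 45.34 mol
For 8.830 mol Fe2O3, stoichiometry requires (3/1) × 8.830 = 26.49 mol H2; 45.34 mol is available, so Fe2O3 is limiting.
n(H2O) = (3/1) × 8.830 = 26.49 mol
V(H2O) = nRT/P = 26.49 × 0.08206 × 593.15 / 0.658 = 1960 L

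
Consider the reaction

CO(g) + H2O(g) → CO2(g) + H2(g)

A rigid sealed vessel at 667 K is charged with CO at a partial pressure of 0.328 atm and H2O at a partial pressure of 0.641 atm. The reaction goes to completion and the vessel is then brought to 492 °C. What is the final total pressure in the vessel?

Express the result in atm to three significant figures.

At constant V, partial pressures at 667 K are proportional to moles, so apply stoichiometry directly to pressures.
P(H2O) required for 0.328 atm of CO = (1/1) × 0.328 = 0.3280 atm; available 0.641 atm, so CO is limiting.
P(H2O) remaining = 0.641 − (1/1) × 0.328 = 0.3130 atm
P(gaseous products) = (1+1)/1 × 0.328 = 0.6560 atm
P_total at 667 K = 0.3130 + 0.6560 = 0.9690 atm
Scaling to 492 °C: P = 0.9690 × 765.15/667 = 1.112 atm

1.11 atm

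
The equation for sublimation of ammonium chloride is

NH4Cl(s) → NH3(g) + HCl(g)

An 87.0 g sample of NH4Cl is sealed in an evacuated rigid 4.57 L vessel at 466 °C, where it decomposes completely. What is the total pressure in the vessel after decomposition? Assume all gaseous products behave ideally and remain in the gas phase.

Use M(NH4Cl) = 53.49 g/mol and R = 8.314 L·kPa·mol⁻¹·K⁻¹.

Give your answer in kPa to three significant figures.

4370 kPa

n(NH4Cl) = 87.0 / 53.49 = 1.626 mol
n(gas produced) = (2/1) × 1.626 = 3.252 mol
P = nRT/V = 3.252 × 8.314 × 739.15 / 4.57 = 4373 kPa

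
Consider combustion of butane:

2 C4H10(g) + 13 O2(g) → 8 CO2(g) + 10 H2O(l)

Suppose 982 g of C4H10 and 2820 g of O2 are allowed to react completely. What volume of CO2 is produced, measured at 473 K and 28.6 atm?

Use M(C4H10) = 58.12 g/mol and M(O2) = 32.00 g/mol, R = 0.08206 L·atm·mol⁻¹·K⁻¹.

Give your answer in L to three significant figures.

n(C4H10) = 982 / 58.12 = 16.90 mol
n(O2) = 2820 / 32.00 = 88.12 mol
For 16.90 mol C4H10, stoichiometry requires (13/2) × 16.90 = 109.8 mol O2; 88.12 mol is available, so O2 is limiting.
n(CO2) = (8/13) × 88.12 = 54.23 mol
V(CO2) = nRT/P = 54.23 × 0.08206 × 473 / 28.6 = 73.60 L

73.6 L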